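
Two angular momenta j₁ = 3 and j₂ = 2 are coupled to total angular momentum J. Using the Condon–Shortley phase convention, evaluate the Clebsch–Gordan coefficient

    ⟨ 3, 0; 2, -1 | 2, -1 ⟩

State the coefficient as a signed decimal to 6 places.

−√(2/7) = -0.534522

√[5·3!3!1!/8! · 3!3!1!3!1!3!] = √(81/14)
  +(−1)^0/∏(0,3,3,1,0,0)! = 1/36  (running 1/36)
  +(−1)^1/∏(1,2,2,0,1,1)! = -1/4  (running -2/9)
⟨..|..⟩ = √(81/14)·(-2/9) = -0.534522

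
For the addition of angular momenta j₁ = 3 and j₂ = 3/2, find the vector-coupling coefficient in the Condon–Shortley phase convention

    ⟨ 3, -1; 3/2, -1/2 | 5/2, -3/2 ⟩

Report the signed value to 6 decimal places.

−√(7/20) ≈ -0.591608

j₁+j₂−J=2  J+j₁−j₂=4  J−j₁+j₂=1  j₁+j₂+J+1=8
(j₁±m₁, j₂±m₂, J±M) = (2,4,1,2,1,4)
P² = 576/35
sum k=0..1:
  [0] +1/48 = 1/48
  [1] −1/6 = -1/6
S = -7/48
C² = P²·S² = 7/20 ; C = -0.591608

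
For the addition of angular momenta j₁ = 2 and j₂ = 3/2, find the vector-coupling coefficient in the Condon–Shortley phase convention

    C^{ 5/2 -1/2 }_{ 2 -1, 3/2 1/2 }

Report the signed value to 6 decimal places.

triangle: 1!*3!*2!/7! = 12/5040
(j±m)!: 1!*3!*2!*1!*2!*3! = 144
prefactor² = (2J+1)*Δ*N² = 72/35
  k=0: +1/(0!*1!*3!*2!*0!*0!) = 1/12
  k=1: −1/(1!*0!*2!*1!*1!*1!) = -1/2
Σ = -5/12  ⇒  CG² = 72/35*(-5/12)² = 5/14
CG = −√(5/14) = -0.597614

-0.597614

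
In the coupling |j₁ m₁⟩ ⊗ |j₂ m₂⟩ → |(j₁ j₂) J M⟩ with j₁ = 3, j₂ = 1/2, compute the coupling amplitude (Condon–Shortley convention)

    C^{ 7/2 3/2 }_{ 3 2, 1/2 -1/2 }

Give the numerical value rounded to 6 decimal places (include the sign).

j₁+j₂−J=0  J+j₁−j₂=6  J−j₁+j₂=1  j₁+j₂+J+1=8
(j₁±m₁, j₂±m₂, J±M) = (5,1,0,1,5,2)
P² = 28800/7
sum k=0..0:
  [0] +1/120 = 1/120
S = 1/120
C² = P²·S² = 2/7 ; C = +0.534522

+√(2/7) ≈ +0.534522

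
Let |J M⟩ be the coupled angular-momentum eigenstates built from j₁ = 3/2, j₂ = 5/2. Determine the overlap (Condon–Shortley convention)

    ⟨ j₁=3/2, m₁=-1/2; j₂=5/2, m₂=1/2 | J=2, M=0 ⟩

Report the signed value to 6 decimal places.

j₁+j₂−J=2  J+j₁−j₂=1  J−j₁+j₂=3  j₁+j₂+J+1=7
(j₁±m₁, j₂±m₂, J±M) = (1,2,3,2,2,2)
P² = 8/7
sum k=1..2:
  [1] −1/2 = -1/2
  [2] +1/4 = 1/4
S = -1/4
C² = P²·S² = 1/14 ; C = -0.267261

−√(1/14) = -0.267261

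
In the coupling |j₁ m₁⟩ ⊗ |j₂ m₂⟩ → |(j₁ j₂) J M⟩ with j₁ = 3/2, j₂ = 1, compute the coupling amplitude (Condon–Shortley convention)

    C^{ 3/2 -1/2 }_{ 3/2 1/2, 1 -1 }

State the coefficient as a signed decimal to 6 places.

+√(8/15) ≈ +0.730297

j₁+j₂−J=1  J+j₁−j₂=2  J−j₁+j₂=1  j₁+j₂+J+1=5
(j₁±m₁, j₂±m₂, J±M) = (2,1,0,2,1,2)
P² = 8/15
sum k=0..0:
  [0] +1/1 = 1
S = 1
C² = P²·S² = 8/15 ; C = +0.730297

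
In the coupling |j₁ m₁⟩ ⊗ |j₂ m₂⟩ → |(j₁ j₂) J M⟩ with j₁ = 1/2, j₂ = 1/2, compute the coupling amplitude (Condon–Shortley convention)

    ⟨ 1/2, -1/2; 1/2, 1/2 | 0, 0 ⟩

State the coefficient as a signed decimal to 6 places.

-0.707107

j₁+j₂−J=1  J+j₁−j₂=0  J−j₁+j₂=0  j₁+j₂+J+1=2
(j₁±m₁, j₂±m₂, J±M) = (0,1,1,0,0,0)
P² = 1/2
sum k=1..1:
  [1] −1/1 = -1
S = -1
C² = P²·S² = 1/2 ; C = -0.707107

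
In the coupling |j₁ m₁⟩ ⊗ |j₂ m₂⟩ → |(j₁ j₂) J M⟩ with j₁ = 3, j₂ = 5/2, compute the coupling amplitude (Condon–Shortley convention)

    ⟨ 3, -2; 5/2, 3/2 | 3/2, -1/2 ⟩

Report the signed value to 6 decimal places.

−√(1/21) ≈ -0.218218

triangle: 4!×2!×1!/8! = 48/40320
(j±m)!: 1!×5!×4!×1!×1!×2! = 5760
prefactor² = (2J+1)×Δ×N² = 192/7
  k=3: −1/(3!×1!×2!×1!×0!×0!) = -1/12
  k=4: +1/(4!×0!×1!×0!×1!×1!) = 1/24
Σ = -1/24  ⇒  CG² = 192/7×(-1/24)² = 1/21
CG = −√(1/21) = -0.218218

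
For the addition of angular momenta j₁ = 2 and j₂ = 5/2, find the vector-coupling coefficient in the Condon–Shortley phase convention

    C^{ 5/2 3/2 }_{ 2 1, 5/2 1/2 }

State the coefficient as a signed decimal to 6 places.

-0.414039

triangle: 2!×2!×3!/8! = 24/40320
(j±m)!: 3!×1!×3!×2!×4!×1! = 1728
prefactor² = (2J+1)×Δ×N² = 216/35
  k=0: +1/(0!×2!×1!×3!×1!×0!) = 1/12
  k=1: −1/(1!×1!×0!×2!×2!×1!) = -1/4
Σ = -1/6  ⇒  CG² = 216/35×(-1/6)² = 6/35
CG = −√(6/35) = -0.414039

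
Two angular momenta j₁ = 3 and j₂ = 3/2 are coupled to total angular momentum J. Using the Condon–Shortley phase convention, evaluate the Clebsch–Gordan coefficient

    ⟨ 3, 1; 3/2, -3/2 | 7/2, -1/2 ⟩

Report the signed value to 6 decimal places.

+√(8/21) = +0.617213

triangle: 1!·5!·2!/9! = 240/362880
(j±m)!: 4!·2!·0!·3!·3!·4! = 41472
prefactor² = (2J+1)·Δ·N² = 1536/7
  k=0: +1/(0!·1!·2!·0!·3!·2!) = 1/24
Σ = 1/24  ⇒  CG² = 1536/7·1/24² = 8/21
CG = +√(8/21) = +0.617213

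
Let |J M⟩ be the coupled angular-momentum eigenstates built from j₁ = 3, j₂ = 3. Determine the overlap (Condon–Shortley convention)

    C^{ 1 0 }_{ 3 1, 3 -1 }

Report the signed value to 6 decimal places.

√[3·5!1!1!/8! · 4!2!2!4!1!1!] = √(144/7)
  +(−1)^1/∏(1,4,1,1,0,0)! = -1/24  (running -1/24)
  +(−1)^2/∏(2,3,0,0,1,1)! = 1/12  (running 1/24)
⟨..|..⟩ = √(144/7)·(1/24) = +0.188982

+√(1/28) ≈ +0.188982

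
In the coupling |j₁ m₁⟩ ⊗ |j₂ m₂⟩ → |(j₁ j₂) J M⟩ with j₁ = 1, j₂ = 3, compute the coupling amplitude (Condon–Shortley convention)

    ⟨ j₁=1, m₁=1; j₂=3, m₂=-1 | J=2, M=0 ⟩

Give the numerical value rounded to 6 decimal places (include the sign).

triangle: 2!×0!×4!/7! = 48/5040
(j±m)!: 2!×0!×2!×4!×2!×2! = 384
prefactor² = (2J+1)×Δ×N² = 128/7
  k=0: +1/(0!×2!×0!×2!×0!×2!) = 1/8
Σ = 1/8  ⇒  CG² = 128/7×1/8² = 2/7
CG = +√(2/7) = +0.534522

+0.534522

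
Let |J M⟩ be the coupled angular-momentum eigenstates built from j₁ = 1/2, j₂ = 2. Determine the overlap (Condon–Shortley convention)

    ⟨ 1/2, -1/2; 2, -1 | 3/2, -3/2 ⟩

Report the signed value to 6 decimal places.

j₁+j₂−J=1  J+j₁−j₂=0  J−j₁+j₂=3  j₁+j₂+J+1=5
(j₁±m₁, j₂±m₂, J±M) = (0,1,1,3,0,3)
P² = 36/5
sum k=1..1:
  [1] −1/6 = -1/6
S = -1/6
C² = P²·S² = 1/5 ; C = -0.447214

−√(1/5) ≈ -0.447214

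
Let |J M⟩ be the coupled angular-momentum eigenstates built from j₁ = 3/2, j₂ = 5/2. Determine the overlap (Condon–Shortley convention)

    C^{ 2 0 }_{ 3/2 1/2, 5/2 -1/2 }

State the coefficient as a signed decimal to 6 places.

-0.267261  (= −√(1/14))

triangle: 2!*1!*3!/7! = 12/5040
(j±m)!: 2!*1!*2!*3!*2!*2! = 96
prefactor² = (2J+1)*Δ*N² = 8/7
  k=0: +1/(0!*2!*1!*2!*0!*1!) = 1/4
  k=1: −1/(1!*1!*0!*1!*1!*2!) = -1/2
Σ = -1/4  ⇒  CG² = 8/7*(-1/4)² = 1/14
CG = −√(1/14) = -0.267261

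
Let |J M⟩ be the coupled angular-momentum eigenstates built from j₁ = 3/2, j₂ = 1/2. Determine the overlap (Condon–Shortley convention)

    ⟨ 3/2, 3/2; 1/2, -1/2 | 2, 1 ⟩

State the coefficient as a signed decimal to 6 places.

+0.500000

j₁+j₂−J=0  J+j₁−j₂=3  J−j₁+j₂=1  j₁+j₂+J+1=5
(j₁±m₁, j₂±m₂, J±M) = (3,0,0,1,3,1)
P² = 9
sum k=0..0:
  [0] +1/6 = 1/6
S = 1/6
C² = P²·S² = 1/4 ; C = +0.500000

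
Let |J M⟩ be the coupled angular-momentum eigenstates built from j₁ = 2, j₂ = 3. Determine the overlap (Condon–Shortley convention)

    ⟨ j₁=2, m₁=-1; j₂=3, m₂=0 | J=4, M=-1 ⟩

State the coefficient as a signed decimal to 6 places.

-0.462910

triangle: 1!*3!*5!/10! = 720/3628800
(j±m)!: 1!*3!*3!*3!*3!*5! = 155520
prefactor² = (2J+1)*Δ*N² = 1944/7
  k=0: +1/(0!*1!*3!*3!*0!*2!) = 1/72
  k=1: −1/(1!*0!*2!*2!*1!*3!) = -1/24
Σ = -1/36  ⇒  CG² = 1944/7*(-1/36)² = 3/14
CG = −√(3/14) = -0.462910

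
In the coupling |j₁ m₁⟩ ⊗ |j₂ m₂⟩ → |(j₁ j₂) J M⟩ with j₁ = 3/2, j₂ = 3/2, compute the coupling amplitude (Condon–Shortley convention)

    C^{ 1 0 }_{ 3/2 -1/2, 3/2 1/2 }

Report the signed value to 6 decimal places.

-0.223607  (= −√(1/20))

√[3·2!1!1!/5! · 1!2!2!1!1!1!] = √(1/5)
  +(−1)^1/∏(1,1,1,1,0,0)! = -1  (running -1)
  +(−1)^2/∏(2,0,0,0,1,1)! = 1/2  (running -1/2)
⟨..|..⟩ = √(1/5)·(-1/2) = -0.223607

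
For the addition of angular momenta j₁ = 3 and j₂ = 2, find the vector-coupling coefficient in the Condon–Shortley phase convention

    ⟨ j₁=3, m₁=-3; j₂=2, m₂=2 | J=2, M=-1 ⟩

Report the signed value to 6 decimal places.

-0.597614  (= −√(5/14))

triangle: 3!×3!×1!/8! = 36/40320
(j±m)!: 0!×6!×4!×0!×1!×3! = 103680
prefactor² = (2J+1)×Δ×N² = 3240/7
  k=3: −1/(3!×0!×3!×1!×0!×0!) = -1/36
Σ = -1/36  ⇒  CG² = 3240/7×(-1/36)² = 5/14
CG = −√(5/14) = -0.597614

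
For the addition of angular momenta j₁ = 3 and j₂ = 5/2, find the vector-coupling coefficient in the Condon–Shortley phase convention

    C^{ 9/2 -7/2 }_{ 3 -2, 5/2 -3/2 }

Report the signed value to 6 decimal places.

-0.100504

j₁+j₂−J=1  J+j₁−j₂=5  J−j₁+j₂=4  j₁+j₂+J+1=11
(j₁±m₁, j₂±m₂, J±M) = (1,5,1,4,1,8)
P² = 921600/11
sum k=0..1:
  [0] +1/720 = 1/720
  [1] −1/576 = -1/576
S = -1/2880
C² = P²·S² = 1/99 ; C = -0.100504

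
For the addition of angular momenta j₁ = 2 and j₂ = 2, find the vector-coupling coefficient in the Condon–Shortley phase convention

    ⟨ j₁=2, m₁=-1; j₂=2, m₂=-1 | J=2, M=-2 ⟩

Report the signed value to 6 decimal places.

-0.654654

triangle: 2!*2!*2!/7! = 8/5040
(j±m)!: 1!*3!*1!*3!*0!*4! = 864
prefactor² = (2J+1)*Δ*N² = 48/7
  k=1: −1/(1!*1!*2!*0!*0!*2!) = -1/4
Σ = -1/4  ⇒  CG² = 48/7*(-1/4)² = 3/7
CG = −√(3/7) = -0.654654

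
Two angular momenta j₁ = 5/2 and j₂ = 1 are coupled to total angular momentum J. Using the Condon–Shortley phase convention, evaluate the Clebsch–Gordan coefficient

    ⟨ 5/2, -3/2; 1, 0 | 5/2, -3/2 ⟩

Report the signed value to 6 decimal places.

√[6·1!4!1!/7! · 1!4!1!1!1!4!] = √(576/35)
  +(−1)^0/∏(0,1,4,1,0,0)! = 1/24  (running 1/24)
  +(−1)^1/∏(1,0,3,0,1,1)! = -1/6  (running -1/8)
⟨..|..⟩ = √(576/35)·(-1/8) = -0.507093

−√(9/35) ≈ -0.507093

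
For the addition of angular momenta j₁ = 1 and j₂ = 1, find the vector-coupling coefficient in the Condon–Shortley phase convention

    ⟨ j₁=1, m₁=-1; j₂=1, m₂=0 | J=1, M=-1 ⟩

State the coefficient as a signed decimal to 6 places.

√[3·1!1!1!/4! · 0!2!1!1!0!2!] = √(1/2)
  +(−1)^1/∏(1,0,1,0,0,1)! = -1  (running -1)
⟨..|..⟩ = √(1/2)·(-1) = -0.707107

−√(1/2) = -0.707107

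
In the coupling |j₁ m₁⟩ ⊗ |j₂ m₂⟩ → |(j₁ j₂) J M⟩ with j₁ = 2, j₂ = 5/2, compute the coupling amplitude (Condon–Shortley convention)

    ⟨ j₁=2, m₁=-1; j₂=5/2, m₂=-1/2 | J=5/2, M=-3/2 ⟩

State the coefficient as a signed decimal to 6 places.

-0.414039

triangle: 2!·2!·3!/8! = 24/40320
(j±m)!: 1!·3!·2!·3!·1!·4! = 1728
prefactor² = (2J+1)·Δ·N² = 216/35
  k=1: −1/(1!·1!·2!·1!·0!·2!) = -1/4
  k=2: +1/(2!·0!·1!·0!·1!·3!) = 1/12
Σ = -1/6  ⇒  CG² = 216/35·(-1/6)² = 6/35
CG = −√(6/35) = -0.414039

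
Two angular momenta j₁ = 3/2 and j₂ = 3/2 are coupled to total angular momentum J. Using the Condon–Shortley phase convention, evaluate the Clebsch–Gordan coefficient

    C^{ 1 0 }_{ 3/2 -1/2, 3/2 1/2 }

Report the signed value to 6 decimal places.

−√(1/20) ≈ -0.223607

√[3·2!1!1!/5! · 1!2!2!1!1!1!] = √(1/5)
  +(−1)^1/∏(1,1,1,1,0,0)! = -1  (running -1)
  +(−1)^2/∏(2,0,0,0,1,1)! = 1/2  (running -1/2)
⟨..|..⟩ = √(1/5)·(-1/2) = -0.223607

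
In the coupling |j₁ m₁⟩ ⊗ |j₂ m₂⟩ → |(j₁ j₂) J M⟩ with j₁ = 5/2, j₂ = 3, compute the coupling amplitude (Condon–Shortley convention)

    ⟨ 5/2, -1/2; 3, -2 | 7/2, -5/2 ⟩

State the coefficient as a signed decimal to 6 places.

-0.178174  (= −√(2/63))

triangle: 2!×3!×4!/10! = 288/3628800
(j±m)!: 2!×3!×1!×5!×1!×6! = 1036800
prefactor² = (2J+1)×Δ×N² = 4608/7
  k=0: +1/(0!×2!×3!×1!×0!×3!) = 1/72
  k=1: −1/(1!×1!×2!×0!×1!×4!) = -1/48
Σ = -1/144  ⇒  CG² = 4608/7×(-1/144)² = 2/63
CG = −√(2/63) = -0.178174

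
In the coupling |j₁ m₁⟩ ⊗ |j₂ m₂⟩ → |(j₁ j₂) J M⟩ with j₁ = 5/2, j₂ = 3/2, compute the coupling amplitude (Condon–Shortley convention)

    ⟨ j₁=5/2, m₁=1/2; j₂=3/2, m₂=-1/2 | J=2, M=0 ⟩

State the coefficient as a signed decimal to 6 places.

-0.267261  (= −√(1/14))

√[5·2!3!1!/7! · 3!2!1!2!2!2!] = √(8/7)
  +(−1)^0/∏(0,2,2,1,1,0)! = 1/4  (running 1/4)
  +(−1)^1/∏(1,1,1,0,2,1)! = -1/2  (running -1/4)
⟨..|..⟩ = √(8/7)·(-1/4) = -0.267261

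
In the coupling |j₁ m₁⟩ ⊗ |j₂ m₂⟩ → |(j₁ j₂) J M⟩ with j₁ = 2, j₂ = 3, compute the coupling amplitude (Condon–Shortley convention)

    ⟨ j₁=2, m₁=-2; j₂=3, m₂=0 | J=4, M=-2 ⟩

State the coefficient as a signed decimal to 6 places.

√[9·1!3!5!/10! · 0!4!3!3!2!6!] = √(15552/7)
  +(−1)^1/∏(1,0,3,2,0,3)! = -1/72  (running -1/72)
⟨..|..⟩ = √(15552/7)·(-1/72) = -0.654654

-0.654654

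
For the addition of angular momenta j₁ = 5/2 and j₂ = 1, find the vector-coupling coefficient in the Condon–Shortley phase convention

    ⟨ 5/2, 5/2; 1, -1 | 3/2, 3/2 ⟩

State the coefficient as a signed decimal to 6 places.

triangle: 2!*3!*0!/6! = 12/720
(j±m)!: 5!*0!*0!*2!*3!*0! = 1440
prefactor² = (2J+1)*Δ*N² = 96
  k=0: +1/(0!*2!*0!*0!*3!*0!) = 1/12
Σ = 1/12  ⇒  CG² = 96*1/12² = 2/3
CG = +√(2/3) = +0.816497

+√(2/3) = +0.816497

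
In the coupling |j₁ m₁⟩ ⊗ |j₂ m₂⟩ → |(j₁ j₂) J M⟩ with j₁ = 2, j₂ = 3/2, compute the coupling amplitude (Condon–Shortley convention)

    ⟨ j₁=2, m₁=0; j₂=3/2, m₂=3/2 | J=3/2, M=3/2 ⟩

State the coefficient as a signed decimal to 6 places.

triangle: 2!·2!·1!/6! = 4/720
(j±m)!: 2!·2!·3!·0!·3!·0! = 144
prefactor² = (2J+1)·Δ·N² = 16/5
  k=2: +1/(2!·0!·0!·1!·2!·0!) = 1/4
Σ = 1/4  ⇒  CG² = 16/5·1/4² = 1/5
CG = +√(1/5) = +0.447214

+0.447214  (= +√(1/5))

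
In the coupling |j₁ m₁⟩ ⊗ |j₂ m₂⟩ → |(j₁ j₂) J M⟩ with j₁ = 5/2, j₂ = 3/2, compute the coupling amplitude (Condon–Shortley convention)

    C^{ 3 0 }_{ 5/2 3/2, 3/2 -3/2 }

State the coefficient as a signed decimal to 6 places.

+√(3/10) ≈ +0.547723

triangle: 1!*4!*2!/8! = 48/40320
(j±m)!: 4!*1!*0!*3!*3!*3! = 5184
prefactor² = (2J+1)*Δ*N² = 216/5
  k=0: +1/(0!*1!*1!*0!*3!*2!) = 1/12
Σ = 1/12  ⇒  CG² = 216/5*1/12² = 3/10
CG = +√(3/10) = +0.547723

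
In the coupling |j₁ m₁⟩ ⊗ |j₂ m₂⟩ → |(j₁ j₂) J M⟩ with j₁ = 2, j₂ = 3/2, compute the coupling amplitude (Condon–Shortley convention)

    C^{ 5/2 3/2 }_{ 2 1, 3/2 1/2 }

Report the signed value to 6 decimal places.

j₁+j₂−J=1  J+j₁−j₂=3  J−j₁+j₂=2  j₁+j₂+J+1=7
(j₁±m₁, j₂±m₂, J±M) = (3,1,2,1,4,1)
P² = 144/35
sum k=0..1:
  [0] +1/4 = 1/4
  [1] −1/6 = -1/6
S = 1/12
C² = P²·S² = 1/35 ; C = +0.169031

+√(1/35) ≈ +0.169031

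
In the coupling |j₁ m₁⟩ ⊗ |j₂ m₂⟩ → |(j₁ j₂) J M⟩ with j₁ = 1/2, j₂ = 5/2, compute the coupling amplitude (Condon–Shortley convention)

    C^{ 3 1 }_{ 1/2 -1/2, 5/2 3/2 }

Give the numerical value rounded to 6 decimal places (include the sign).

j₁+j₂−J=0  J+j₁−j₂=1  J−j₁+j₂=5  j₁+j₂+J+1=7
(j₁±m₁, j₂±m₂, J±M) = (0,1,4,1,4,2)
P² = 192
sum k=0..0:
  [0] +1/24 = 1/24
S = 1/24
C² = P²·S² = 1/3 ; C = +0.577350

+√(1/3) = +0.577350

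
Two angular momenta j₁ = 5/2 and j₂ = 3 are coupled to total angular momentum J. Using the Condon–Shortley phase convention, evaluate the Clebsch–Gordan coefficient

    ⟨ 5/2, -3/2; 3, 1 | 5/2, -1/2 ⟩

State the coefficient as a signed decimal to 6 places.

+0.169031

triangle: 3!*2!*3!/9! = 72/362880
(j±m)!: 1!*4!*4!*2!*2!*3! = 13824
prefactor² = (2J+1)*Δ*N² = 576/35
  k=2: +1/(2!*1!*2!*2!*0!*1!) = 1/8
  k=3: −1/(3!*0!*1!*1!*1!*2!) = -1/12
Σ = 1/24  ⇒  CG² = 576/35*1/24² = 1/35
CG = +√(1/35) = +0.169031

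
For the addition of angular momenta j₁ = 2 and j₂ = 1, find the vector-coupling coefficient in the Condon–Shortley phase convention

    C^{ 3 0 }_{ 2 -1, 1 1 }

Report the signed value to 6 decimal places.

triangle: 0!·4!·2!/7! = 48/5040
(j±m)!: 1!·3!·2!·0!·3!·3! = 432
prefactor² = (2J+1)·Δ·N² = 144/5
  k=0: +1/(0!·0!·3!·2!·1!·0!) = 1/12
Σ = 1/12  ⇒  CG² = 144/5·1/12² = 1/5
CG = +√(1/5) = +0.447214

+√(1/5) = +0.447214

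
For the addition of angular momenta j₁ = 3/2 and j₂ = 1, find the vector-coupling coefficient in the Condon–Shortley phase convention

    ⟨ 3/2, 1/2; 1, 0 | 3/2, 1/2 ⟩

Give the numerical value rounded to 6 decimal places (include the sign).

+√(1/15) = +0.258199

j₁+j₂−J=1  J+j₁−j₂=2  J−j₁+j₂=1  j₁+j₂+J+1=5
(j₁±m₁, j₂±m₂, J±M) = (2,1,1,1,2,1)
P² = 4/15
sum k=0..1:
  [0] +1/1 = 1
  [1] −1/2 = -1/2
S = 1/2
C² = P²·S² = 1/15 ; C = +0.258199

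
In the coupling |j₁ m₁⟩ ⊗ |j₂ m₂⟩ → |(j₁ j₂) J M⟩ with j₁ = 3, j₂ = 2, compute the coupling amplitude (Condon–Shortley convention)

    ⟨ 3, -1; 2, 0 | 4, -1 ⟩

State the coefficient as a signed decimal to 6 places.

triangle: 1!*5!*3!/10! = 720/3628800
(j±m)!: 2!*4!*2!*2!*3!*5! = 138240
prefactor² = (2J+1)*Δ*N² = 1728/7
  k=0: +1/(0!*1!*4!*2!*1!*1!) = 1/48
  k=1: −1/(1!*0!*3!*1!*2!*2!) = -1/24
Σ = -1/48  ⇒  CG² = 1728/7*(-1/48)² = 3/28
CG = −√(3/28) = -0.327327

−√(3/28) ≈ -0.327327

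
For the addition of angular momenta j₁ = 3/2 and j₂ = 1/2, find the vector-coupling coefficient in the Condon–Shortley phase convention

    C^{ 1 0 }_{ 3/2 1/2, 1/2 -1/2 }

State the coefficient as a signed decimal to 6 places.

triangle: 1!·2!·0!/4! = 2/24
(j±m)!: 2!·1!·0!·1!·1!·1! = 2
prefactor² = (2J+1)·Δ·N² = 1/2
  k=0: +1/(0!·1!·1!·0!·1!·0!) = 1
Σ = 1  ⇒  CG² = 1/2·1² = 1/2
CG = +√(1/2) = +0.707107

+√(1/2) ≈ +0.707107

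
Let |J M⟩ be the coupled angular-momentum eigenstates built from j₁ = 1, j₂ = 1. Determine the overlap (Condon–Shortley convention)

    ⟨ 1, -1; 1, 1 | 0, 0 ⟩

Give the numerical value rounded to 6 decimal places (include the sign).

+√(1/3) = +0.577350

triangle: 2!×0!×0!/3! = 2/6
(j±m)!: 0!×2!×2!×0!×0!×0! = 4
prefactor² = (2J+1)×Δ×N² = 4/3
  k=2: +1/(2!×0!×0!×0!×0!×0!) = 1/2
Σ = 1/2  ⇒  CG² = 4/3×1/2² = 1/3
CG = +√(1/3) = +0.577350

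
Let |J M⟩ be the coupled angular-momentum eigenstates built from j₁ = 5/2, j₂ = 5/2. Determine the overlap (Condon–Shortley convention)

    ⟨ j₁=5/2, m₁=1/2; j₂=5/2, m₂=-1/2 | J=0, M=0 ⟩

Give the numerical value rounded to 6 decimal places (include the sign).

j₁+j₂−J=5  J+j₁−j₂=0  J−j₁+j₂=0  j₁+j₂+J+1=6
(j₁±m₁, j₂±m₂, J±M) = (3,2,2,3,0,0)
P² = 24
sum k=2..2:
  [2] +1/12 = 1/12
S = 1/12
C² = P²·S² = 1/6 ; C = +0.408248

+√(1/6) ≈ +0.408248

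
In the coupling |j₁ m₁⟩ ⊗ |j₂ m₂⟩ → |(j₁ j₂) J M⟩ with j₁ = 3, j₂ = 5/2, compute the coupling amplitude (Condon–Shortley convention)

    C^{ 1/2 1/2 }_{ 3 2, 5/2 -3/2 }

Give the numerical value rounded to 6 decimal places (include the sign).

j₁+j₂−J=5  J+j₁−j₂=1  J−j₁+j₂=0  j₁+j₂+J+1=7
(j₁±m₁, j₂±m₂, J±M) = (5,1,1,4,1,0)
P² = 960/7
sum k=1..1:
  [1] −1/24 = -1/24
S = -1/24
C² = P²·S² = 5/21 ; C = -0.487950

-0.487950  (= −√(5/21))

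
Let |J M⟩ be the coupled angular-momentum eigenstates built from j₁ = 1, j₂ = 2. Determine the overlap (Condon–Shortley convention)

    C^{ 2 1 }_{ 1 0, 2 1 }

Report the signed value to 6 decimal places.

-0.408248  (= −√(1/6))

triangle: 1!·1!·3!/6! = 6/720
(j±m)!: 1!·1!·3!·1!·3!·1! = 36
prefactor² = (2J+1)·Δ·N² = 3/2
  k=0: +1/(0!·1!·1!·3!·0!·0!) = 1/6
  k=1: −1/(1!·0!·0!·2!·1!·1!) = -1/2
Σ = -1/3  ⇒  CG² = 3/2·(-1/3)² = 1/6
CG = −√(1/6) = -0.408248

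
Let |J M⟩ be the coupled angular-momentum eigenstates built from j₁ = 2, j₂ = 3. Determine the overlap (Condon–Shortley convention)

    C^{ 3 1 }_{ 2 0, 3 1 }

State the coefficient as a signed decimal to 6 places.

−√(3/20) ≈ -0.387298

j₁+j₂−J=2  J+j₁−j₂=2  J−j₁+j₂=4  j₁+j₂+J+1=9
(j₁±m₁, j₂±m₂, J±M) = (2,2,4,2,4,2)
P² = 256/15
sum k=0..2:
  [0] +1/96 = 1/96
  [1] −1/6 = -1/6
  [2] +1/16 = 1/16
S = -3/32
C² = P²·S² = 3/20 ; C = -0.387298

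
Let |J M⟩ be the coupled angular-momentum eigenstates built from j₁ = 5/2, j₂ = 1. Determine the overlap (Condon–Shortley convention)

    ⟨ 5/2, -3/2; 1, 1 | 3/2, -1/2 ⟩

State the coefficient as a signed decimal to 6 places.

√[4·2!3!0!/6! · 1!4!2!0!1!2!] = √(32/5)
  +(−1)^2/∏(2,0,2,0,1,0)! = 1/4  (running 1/4)
⟨..|..⟩ = √(32/5)·(1/4) = +0.632456

+0.632456  (= +√(2/5))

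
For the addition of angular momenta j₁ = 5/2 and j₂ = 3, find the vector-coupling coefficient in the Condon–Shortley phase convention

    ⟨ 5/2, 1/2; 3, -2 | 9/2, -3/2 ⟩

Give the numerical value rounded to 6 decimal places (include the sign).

√[10·1!4!5!/11! · 3!2!1!5!3!6!] = √(345600/77)
  +(−1)^0/∏(0,1,2,1,2,4)! = 1/96  (running 1/96)
  +(−1)^1/∏(1,0,1,0,3,5)! = -1/720  (running 13/1440)
⟨..|..⟩ = √(345600/77)·(13/1440) = +0.604815

+0.604815  (= +√(169/462))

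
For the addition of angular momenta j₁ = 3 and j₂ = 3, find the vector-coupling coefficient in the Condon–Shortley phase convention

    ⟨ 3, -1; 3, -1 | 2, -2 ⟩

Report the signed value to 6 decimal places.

+0.534522  (= +√(2/7))

j₁+j₂−J=4  J+j₁−j₂=2  J−j₁+j₂=2  j₁+j₂+J+1=9
(j₁±m₁, j₂±m₂, J±M) = (2,4,2,4,0,4)
P² = 512/7
sum k=2..2:
  [2] +1/16 = 1/16
S = 1/16
C² = P²·S² = 2/7 ; C = +0.534522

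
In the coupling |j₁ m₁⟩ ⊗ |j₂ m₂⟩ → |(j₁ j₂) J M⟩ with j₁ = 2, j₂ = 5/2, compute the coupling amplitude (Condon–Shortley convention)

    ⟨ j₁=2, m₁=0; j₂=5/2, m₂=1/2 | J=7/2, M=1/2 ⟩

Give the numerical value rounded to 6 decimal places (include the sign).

√[8·1!3!4!/9! · 2!2!3!2!4!3!] = √(768/35)
  +(−1)^0/∏(0,1,2,3,1,1)! = 1/12  (running 1/12)
  +(−1)^1/∏(1,0,1,2,2,2)! = -1/8  (running -1/24)
⟨..|..⟩ = √(768/35)·(-1/24) = -0.195180

−√(4/105) = -0.195180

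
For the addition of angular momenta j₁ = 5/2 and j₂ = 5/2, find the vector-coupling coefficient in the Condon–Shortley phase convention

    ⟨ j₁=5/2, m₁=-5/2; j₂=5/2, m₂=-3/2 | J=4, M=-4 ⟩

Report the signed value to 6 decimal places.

−√(1/2) = -0.707107

j₁+j₂−J=1  J+j₁−j₂=4  J−j₁+j₂=4  j₁+j₂+J+1=10
(j₁±m₁, j₂±m₂, J±M) = (0,5,1,4,0,8)
P² = 165888
sum k=1..1:
  [1] −1/576 = -1/576
S = -1/576
C² = P²·S² = 1/2 ; C = -0.707107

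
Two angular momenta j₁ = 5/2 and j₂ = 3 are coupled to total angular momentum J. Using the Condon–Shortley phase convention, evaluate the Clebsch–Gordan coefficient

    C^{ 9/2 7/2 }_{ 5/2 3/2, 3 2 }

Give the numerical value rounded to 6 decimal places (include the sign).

-0.100504

j₁+j₂−J=1  J+j₁−j₂=4  J−j₁+j₂=5  j₁+j₂+J+1=11
(j₁±m₁, j₂±m₂, J±M) = (4,1,5,1,8,1)
P² = 921600/11
sum k=0..1:
  [0] +1/720 = 1/720
  [1] −1/576 = -1/576
S = -1/2880
C² = P²·S² = 1/99 ; C = -0.100504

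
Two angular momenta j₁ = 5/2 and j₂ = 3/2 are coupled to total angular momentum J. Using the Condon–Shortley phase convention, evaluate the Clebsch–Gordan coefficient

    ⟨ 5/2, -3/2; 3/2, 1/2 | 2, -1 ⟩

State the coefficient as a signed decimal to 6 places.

√[5·2!3!1!/7! · 1!4!2!1!1!3!] = √(24/7)
  +(−1)^1/∏(1,1,3,1,0,0)! = -1/6  (running -1/6)
  +(−1)^2/∏(2,0,2,0,1,1)! = 1/4  (running 1/12)
⟨..|..⟩ = √(24/7)·(1/12) = +0.154303

+√(1/42) = +0.154303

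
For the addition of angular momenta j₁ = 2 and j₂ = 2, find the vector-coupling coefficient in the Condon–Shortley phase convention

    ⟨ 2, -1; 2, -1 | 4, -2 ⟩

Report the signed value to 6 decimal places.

+√(4/7) ≈ +0.755929

j₁+j₂−J=0  J+j₁−j₂=4  J−j₁+j₂=4  j₁+j₂+J+1=9
(j₁±m₁, j₂±m₂, J±M) = (1,3,1,3,2,6)
P² = 5184/7
sum k=0..0:
  [0] +1/36 = 1/36
S = 1/36
C² = P²·S² = 4/7 ; C = +0.755929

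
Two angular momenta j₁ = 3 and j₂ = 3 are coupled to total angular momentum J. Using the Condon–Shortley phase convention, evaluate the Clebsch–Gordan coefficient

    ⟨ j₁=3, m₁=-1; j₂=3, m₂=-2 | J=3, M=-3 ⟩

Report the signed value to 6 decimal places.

−√(1/3) = -0.577350

√[7·3!3!3!/10! · 2!4!1!5!0!6!] = √(1728)
  +(−1)^1/∏(1,2,3,0,0,3)! = -1/72  (running -1/72)
⟨..|..⟩ = √(1728)·(-1/72) = -0.577350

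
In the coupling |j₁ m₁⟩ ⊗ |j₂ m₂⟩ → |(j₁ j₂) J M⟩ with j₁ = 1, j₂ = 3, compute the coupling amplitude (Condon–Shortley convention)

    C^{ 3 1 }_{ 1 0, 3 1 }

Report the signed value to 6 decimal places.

j₁+j₂−J=1  J+j₁−j₂=1  J−j₁+j₂=5  j₁+j₂+J+1=8
(j₁±m₁, j₂±m₂, J±M) = (1,1,4,2,4,2)
P² = 48
sum k=0..1:
  [0] +1/24 = 1/24
  [1] −1/12 = -1/12
S = -1/24
C² = P²·S² = 1/12 ; C = -0.288675

−√(1/12) ≈ -0.288675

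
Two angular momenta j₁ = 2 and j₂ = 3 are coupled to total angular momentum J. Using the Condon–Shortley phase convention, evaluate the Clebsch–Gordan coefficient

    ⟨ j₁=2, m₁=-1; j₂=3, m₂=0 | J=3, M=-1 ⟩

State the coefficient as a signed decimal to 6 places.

−√(1/30) = -0.182574

j₁+j₂−J=2  J+j₁−j₂=2  J−j₁+j₂=4  j₁+j₂+J+1=9
(j₁±m₁, j₂±m₂, J±M) = (1,3,3,3,2,4)
P² = 96/5
sum k=1..2:
  [1] −1/8 = -1/8
  [2] +1/12 = 1/12
S = -1/24
C² = P²·S² = 1/30 ; C = -0.182574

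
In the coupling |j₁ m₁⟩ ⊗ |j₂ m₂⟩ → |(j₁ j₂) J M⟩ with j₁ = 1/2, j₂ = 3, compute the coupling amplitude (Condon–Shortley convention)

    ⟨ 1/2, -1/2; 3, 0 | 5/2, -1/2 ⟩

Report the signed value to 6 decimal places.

-0.654654  (= −√(3/7))

j₁+j₂−J=1  J+j₁−j₂=0  J−j₁+j₂=5  j₁+j₂+J+1=7
(j₁±m₁, j₂±m₂, J±M) = (0,1,3,3,2,3)
P² = 432/7
sum k=1..1:
  [1] −1/12 = -1/12
S = -1/12
C² = P²·S² = 3/7 ; C = -0.654654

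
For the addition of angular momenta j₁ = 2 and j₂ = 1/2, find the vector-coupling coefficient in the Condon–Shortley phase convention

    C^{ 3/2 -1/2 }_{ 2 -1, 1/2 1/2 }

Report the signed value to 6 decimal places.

√[4·1!3!0!/5! · 1!3!1!0!1!2!] = √(12/5)
  +(−1)^1/∏(1,0,2,0,1,0)! = -1/2  (running -1/2)
⟨..|..⟩ = √(12/5)·(-1/2) = -0.774597

-0.774597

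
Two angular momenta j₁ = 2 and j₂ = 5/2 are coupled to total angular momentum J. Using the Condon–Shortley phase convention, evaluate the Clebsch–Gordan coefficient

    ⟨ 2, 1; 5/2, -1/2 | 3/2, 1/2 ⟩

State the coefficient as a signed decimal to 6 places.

−√(5/21) = -0.487950

√[4·3!1!2!/7! · 3!1!2!3!2!1!] = √(48/35)
  +(−1)^0/∏(0,3,1,2,0,0)! = 1/12  (running 1/12)
  +(−1)^1/∏(1,2,0,1,1,1)! = -1/2  (running -5/12)
⟨..|..⟩ = √(48/35)·(-5/12) = -0.487950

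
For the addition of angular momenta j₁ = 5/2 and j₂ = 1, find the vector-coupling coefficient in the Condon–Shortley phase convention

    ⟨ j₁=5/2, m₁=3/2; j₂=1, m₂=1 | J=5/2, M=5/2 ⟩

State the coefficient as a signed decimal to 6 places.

-0.534522

√[6·1!4!1!/7! · 4!1!2!0!5!0!] = √(1152/7)
  +(−1)^1/∏(1,0,0,1,4,0)! = -1/24  (running -1/24)
⟨..|..⟩ = √(1152/7)·(-1/24) = -0.534522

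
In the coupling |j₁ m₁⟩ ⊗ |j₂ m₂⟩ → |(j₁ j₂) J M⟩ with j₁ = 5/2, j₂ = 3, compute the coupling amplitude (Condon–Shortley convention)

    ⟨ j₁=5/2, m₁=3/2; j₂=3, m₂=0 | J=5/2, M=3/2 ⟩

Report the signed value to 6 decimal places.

-0.483046

√[6·3!2!3!/9! · 4!1!3!3!4!1!] = √(864/35)
  +(−1)^0/∏(0,3,1,3,1,0)! = 1/36  (running 1/36)
  +(−1)^1/∏(1,2,0,2,2,1)! = -1/8  (running -7/72)
⟨..|..⟩ = √(864/35)·(-7/72) = -0.483046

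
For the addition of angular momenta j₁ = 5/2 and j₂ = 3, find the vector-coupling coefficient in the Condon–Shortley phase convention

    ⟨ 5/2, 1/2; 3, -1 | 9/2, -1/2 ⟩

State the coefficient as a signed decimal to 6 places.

triangle: 1!*4!*5!/11! = 2880/39916800
(j±m)!: 3!*2!*2!*4!*4!*5! = 1658880
prefactor² = (2J+1)*Δ*N² = 92160/77
  k=0: +1/(0!*1!*2!*2!*2!*3!) = 1/48
  k=1: −1/(1!*0!*1!*1!*3!*4!) = -1/144
Σ = 1/72  ⇒  CG² = 92160/77*1/72² = 160/693
CG = +√(160/693) = +0.480500

+√(160/693) ≈ +0.480500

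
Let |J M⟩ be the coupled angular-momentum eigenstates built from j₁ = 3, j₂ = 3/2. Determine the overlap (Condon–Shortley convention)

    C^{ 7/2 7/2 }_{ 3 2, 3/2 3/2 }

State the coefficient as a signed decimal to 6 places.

-0.577350  (= −√(1/3))

triangle: 1!×5!×2!/9! = 240/362880
(j±m)!: 5!×1!×3!×0!×7!×0! = 3628800
prefactor² = (2J+1)×Δ×N² = 19200
  k=1: −1/(1!×0!×0!×2!×5!×0!) = -1/240
Σ = -1/240  ⇒  CG² = 19200×(-1/240)² = 1/3
CG = −√(1/3) = -0.577350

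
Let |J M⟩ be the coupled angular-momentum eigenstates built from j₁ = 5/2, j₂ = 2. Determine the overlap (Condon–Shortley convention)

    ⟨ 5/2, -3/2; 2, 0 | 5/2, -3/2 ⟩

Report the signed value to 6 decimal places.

√[6·2!3!2!/8! · 1!4!2!2!1!4!] = √(288/35)
  +(−1)^1/∏(1,1,3,1,0,1)! = -1/6  (running -1/6)
  +(−1)^2/∏(2,0,2,0,1,2)! = 1/8  (running -1/24)
⟨..|..⟩ = √(288/35)·(-1/24) = -0.119523

-0.119523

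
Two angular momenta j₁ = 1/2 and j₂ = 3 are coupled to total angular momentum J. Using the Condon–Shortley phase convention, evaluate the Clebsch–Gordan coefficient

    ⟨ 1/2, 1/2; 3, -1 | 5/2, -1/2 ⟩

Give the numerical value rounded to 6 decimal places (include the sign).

√[6·1!0!5!/7! · 1!0!2!4!2!3!] = √(576/7)
  +(−1)^0/∏(0,1,0,2,0,3)! = 1/12  (running 1/12)
⟨..|..⟩ = √(576/7)·(1/12) = +0.755929

+√(4/7) = +0.755929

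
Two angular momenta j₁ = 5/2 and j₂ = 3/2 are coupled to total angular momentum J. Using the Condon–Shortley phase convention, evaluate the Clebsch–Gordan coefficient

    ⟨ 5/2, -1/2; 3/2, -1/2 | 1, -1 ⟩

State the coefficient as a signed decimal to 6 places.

−√(3/20) ≈ -0.387298

j₁+j₂−J=3  J+j₁−j₂=2  J−j₁+j₂=0  j₁+j₂+J+1=6
(j₁±m₁, j₂±m₂, J±M) = (2,3,1,2,0,2)
P² = 12/5
sum k=1..1:
  [1] −1/4 = -1/4
S = -1/4
C² = P²·S² = 3/20 ; C = -0.387298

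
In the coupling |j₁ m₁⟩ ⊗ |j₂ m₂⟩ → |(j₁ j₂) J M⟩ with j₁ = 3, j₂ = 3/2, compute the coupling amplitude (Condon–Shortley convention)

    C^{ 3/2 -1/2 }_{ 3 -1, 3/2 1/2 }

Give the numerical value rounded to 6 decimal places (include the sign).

+0.585540

triangle: 3!*3!*0!/7! = 36/5040
(j±m)!: 2!*4!*2!*1!*1!*2! = 192
prefactor² = (2J+1)*Δ*N² = 192/35
  k=2: +1/(2!*1!*2!*0!*1!*0!) = 1/4
Σ = 1/4  ⇒  CG² = 192/35*1/4² = 12/35
CG = +√(12/35) = +0.585540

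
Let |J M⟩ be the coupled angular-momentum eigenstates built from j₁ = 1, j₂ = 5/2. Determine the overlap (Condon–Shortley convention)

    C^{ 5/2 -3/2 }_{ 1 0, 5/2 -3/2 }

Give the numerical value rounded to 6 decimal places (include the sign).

+0.507093  (= +√(9/35))

triangle: 1!·1!·4!/7! = 24/5040
(j±m)!: 1!·1!·1!·4!·1!·4! = 576
prefactor² = (2J+1)·Δ·N² = 576/35
  k=0: +1/(0!·1!·1!·1!·0!·3!) = 1/6
  k=1: −1/(1!·0!·0!·0!·1!·4!) = -1/24
Σ = 1/8  ⇒  CG² = 576/35·1/8² = 9/35
CG = +√(9/35) = +0.507093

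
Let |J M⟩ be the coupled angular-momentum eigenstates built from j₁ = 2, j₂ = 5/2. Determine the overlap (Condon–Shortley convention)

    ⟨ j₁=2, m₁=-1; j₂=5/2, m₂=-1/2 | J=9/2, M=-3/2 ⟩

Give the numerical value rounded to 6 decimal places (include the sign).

√[10·0!4!5!/10! · 1!3!2!3!3!6!] = √(17280/7)
  +(−1)^0/∏(0,0,3,2,1,3)! = 1/72  (running 1/72)
⟨..|..⟩ = √(17280/7)·(1/72) = +0.690066

+√(10/21) = +0.690066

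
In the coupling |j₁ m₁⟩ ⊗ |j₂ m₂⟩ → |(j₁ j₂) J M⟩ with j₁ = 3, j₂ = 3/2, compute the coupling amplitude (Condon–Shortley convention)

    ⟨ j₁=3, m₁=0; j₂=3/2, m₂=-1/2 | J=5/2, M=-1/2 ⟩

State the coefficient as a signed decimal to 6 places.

-0.414039

j₁+j₂−J=2  J+j₁−j₂=4  J−j₁+j₂=1  j₁+j₂+J+1=8
(j₁±m₁, j₂±m₂, J±M) = (3,3,1,2,2,3)
P² = 216/35
sum k=0..1:
  [0] +1/12 = 1/12
  [1] −1/4 = -1/4
S = -1/6
C² = P²·S² = 6/35 ; C = -0.414039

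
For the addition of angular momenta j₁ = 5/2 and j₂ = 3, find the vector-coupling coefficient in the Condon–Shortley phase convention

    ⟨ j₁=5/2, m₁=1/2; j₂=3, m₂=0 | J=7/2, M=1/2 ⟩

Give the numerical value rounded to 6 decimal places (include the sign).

-0.436436

√[8·2!3!4!/10! · 3!2!3!3!4!3!] = √(6912/175)
  +(−1)^0/∏(0,2,2,3,1,1)! = 1/24  (running 1/24)
  +(−1)^1/∏(1,1,1,2,2,2)! = -1/8  (running -1/12)
  +(−1)^2/∏(2,0,0,1,3,3)! = 1/72  (running -5/72)
⟨..|..⟩ = √(6912/175)·(-5/72) = -0.436436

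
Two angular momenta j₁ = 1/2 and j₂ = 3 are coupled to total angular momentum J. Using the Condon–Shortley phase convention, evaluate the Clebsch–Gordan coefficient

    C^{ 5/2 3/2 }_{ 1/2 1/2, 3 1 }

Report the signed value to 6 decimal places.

+√(2/7) ≈ +0.534522

√[6·1!0!5!/7! · 1!0!4!2!4!1!] = √(1152/7)
  +(−1)^0/∏(0,1,0,4,0,1)! = 1/24  (running 1/24)
⟨..|..⟩ = √(1152/7)·(1/24) = +0.534522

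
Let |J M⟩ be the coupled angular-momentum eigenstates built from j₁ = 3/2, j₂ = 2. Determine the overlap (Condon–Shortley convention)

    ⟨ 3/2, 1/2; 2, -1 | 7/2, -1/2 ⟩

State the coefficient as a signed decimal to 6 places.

+0.585540  (= +√(12/35))

triangle: 0!×3!×4!/8! = 144/40320
(j±m)!: 2!×1!×1!×3!×3!×4! = 1728
prefactor² = (2J+1)×Δ×N² = 1728/35
  k=0: +1/(0!×0!×1!×1!×2!×3!) = 1/12
Σ = 1/12  ⇒  CG² = 1728/35×1/12² = 12/35
CG = +√(12/35) = +0.585540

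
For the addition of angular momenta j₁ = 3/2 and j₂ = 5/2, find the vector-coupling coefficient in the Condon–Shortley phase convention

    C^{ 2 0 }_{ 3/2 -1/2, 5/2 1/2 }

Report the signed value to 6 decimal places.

√[5·2!1!3!/7! · 1!2!3!2!2!2!] = √(8/7)
  +(−1)^1/∏(1,1,1,2,0,1)! = -1/2  (running -1/2)
  +(−1)^2/∏(2,0,0,1,1,2)! = 1/4  (running -1/4)
⟨..|..⟩ = √(8/7)·(-1/4) = -0.267261

−√(1/14) = -0.267261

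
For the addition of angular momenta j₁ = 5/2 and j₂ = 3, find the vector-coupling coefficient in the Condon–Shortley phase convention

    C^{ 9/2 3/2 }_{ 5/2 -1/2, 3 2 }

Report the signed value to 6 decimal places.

-0.604815

j₁+j₂−J=1  J+j₁−j₂=4  J−j₁+j₂=5  j₁+j₂+J+1=11
(j₁±m₁, j₂±m₂, J±M) = (2,3,5,1,6,3)
P² = 345600/77
sum k=0..1:
  [0] +1/720 = 1/720
  [1] −1/96 = -1/96
S = -13/1440
C² = P²·S² = 169/462 ; C = -0.604815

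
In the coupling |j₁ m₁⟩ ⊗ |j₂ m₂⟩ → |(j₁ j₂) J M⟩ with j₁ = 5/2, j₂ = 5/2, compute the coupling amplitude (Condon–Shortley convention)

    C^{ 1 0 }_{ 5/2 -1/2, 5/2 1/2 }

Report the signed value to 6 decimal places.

+√(1/70) ≈ +0.119523

√[3·4!1!1!/7! · 2!3!3!2!1!1!] = √(72/35)
  +(−1)^2/∏(2,2,1,1,0,0)! = 1/4  (running 1/4)
  +(−1)^3/∏(3,1,0,0,1,1)! = -1/6  (running 1/12)
⟨..|..⟩ = √(72/35)·(1/12) = +0.119523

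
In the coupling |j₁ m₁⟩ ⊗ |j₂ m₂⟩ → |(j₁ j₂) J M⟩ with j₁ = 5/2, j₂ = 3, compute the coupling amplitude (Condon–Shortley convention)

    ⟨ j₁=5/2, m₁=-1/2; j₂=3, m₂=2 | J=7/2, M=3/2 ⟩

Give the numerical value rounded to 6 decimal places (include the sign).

+√(2/21) ≈ +0.308607

√[8·2!3!4!/10! · 2!3!5!1!5!2!] = √(1536/7)
  +(−1)^1/∏(1,1,2,4,1,0)! = -1/48  (running -1/48)
  +(−1)^2/∏(2,0,1,3,2,1)! = 1/24  (running 1/48)
⟨..|..⟩ = √(1536/7)·(1/48) = +0.308607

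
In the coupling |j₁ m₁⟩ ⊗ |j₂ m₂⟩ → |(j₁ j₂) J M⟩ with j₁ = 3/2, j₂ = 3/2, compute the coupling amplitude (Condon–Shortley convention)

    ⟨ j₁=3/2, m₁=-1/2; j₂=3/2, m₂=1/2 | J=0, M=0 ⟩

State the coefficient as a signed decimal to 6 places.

+0.500000

j₁+j₂−J=3  J+j₁−j₂=0  J−j₁+j₂=0  j₁+j₂+J+1=4
(j₁±m₁, j₂±m₂, J±M) = (1,2,2,1,0,0)
P² = 1
sum k=2..2:
  [2] +1/2 = 1/2
S = 1/2
C² = P²·S² = 1/4 ; C = +0.500000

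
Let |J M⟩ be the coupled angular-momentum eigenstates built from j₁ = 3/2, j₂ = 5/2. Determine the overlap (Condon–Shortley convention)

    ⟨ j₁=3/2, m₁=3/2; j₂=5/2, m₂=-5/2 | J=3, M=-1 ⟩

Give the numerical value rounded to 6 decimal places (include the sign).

+√(1/8) ≈ +0.353553

j₁+j₂−J=1  J+j₁−j₂=2  J−j₁+j₂=4  j₁+j₂+J+1=8
(j₁±m₁, j₂±m₂, J±M) = (3,0,0,5,2,4)
P² = 288
sum k=0..0:
  [0] +1/48 = 1/48
S = 1/48
C² = P²·S² = 1/8 ; C = +0.353553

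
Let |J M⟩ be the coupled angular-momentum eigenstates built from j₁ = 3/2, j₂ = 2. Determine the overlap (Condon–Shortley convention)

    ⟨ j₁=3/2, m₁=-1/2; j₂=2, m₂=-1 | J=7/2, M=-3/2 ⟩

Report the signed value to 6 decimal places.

j₁+j₂−J=0  J+j₁−j₂=3  J−j₁+j₂=4  j₁+j₂+J+1=8
(j₁±m₁, j₂±m₂, J±M) = (1,2,1,3,2,5)
P² = 576/7
sum k=0..0:
  [0] +1/12 = 1/12
S = 1/12
C² = P²·S² = 4/7 ; C = +0.755929

+0.755929  (= +√(4/7))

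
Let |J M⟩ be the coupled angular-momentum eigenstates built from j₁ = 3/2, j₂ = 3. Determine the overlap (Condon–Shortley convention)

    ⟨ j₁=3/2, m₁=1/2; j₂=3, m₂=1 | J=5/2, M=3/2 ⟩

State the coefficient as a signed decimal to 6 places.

j₁+j₂−J=2  J+j₁−j₂=1  J−j₁+j₂=4  j₁+j₂+J+1=8
(j₁±m₁, j₂±m₂, J±M) = (2,1,4,2,4,1)
P² = 576/35
sum k=0..1:
  [0] +1/48 = 1/48
  [1] −1/6 = -1/6
S = -7/48
C² = P²·S² = 7/20 ; C = -0.591608

−√(7/20) ≈ -0.591608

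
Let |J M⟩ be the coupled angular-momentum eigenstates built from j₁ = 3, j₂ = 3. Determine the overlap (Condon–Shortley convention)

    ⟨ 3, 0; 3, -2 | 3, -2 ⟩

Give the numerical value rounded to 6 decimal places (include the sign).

√[7·3!3!3!/10! · 3!3!1!5!1!5!] = √(216)
  +(−1)^0/∏(0,3,3,1,0,2)! = 1/72  (running 1/72)
  +(−1)^1/∏(1,2,2,0,1,3)! = -1/24  (running -1/36)
⟨..|..⟩ = √(216)·(-1/36) = -0.408248

−√(1/6) = -0.408248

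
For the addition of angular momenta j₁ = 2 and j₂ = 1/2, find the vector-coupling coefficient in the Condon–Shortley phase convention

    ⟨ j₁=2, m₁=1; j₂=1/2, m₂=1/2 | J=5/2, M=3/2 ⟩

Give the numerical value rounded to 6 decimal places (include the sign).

triangle: 0!×4!×1!/6! = 24/720
(j±m)!: 3!×1!×1!×0!×4!×1! = 144
prefactor² = (2J+1)×Δ×N² = 144/5
  k=0: +1/(0!×0!×1!×1!×3!×0!) = 1/6
Σ = 1/6  ⇒  CG² = 144/5×1/6² = 4/5
CG = +√(4/5) = +0.894427

+√(4/5) ≈ +0.894427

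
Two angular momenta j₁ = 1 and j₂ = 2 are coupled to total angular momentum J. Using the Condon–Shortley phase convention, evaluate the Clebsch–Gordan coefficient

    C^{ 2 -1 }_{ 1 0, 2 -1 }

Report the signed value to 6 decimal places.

j₁+j₂−J=1  J+j₁−j₂=1  J−j₁+j₂=3  j₁+j₂+J+1=6
(j₁±m₁, j₂±m₂, J±M) = (1,1,1,3,1,3)
P² = 3/2
sum k=0..1:
  [0] +1/2 = 1/2
  [1] −1/6 = -1/6
S = 1/3
C² = P²·S² = 1/6 ; C = +0.408248

+√(1/6) = +0.408248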